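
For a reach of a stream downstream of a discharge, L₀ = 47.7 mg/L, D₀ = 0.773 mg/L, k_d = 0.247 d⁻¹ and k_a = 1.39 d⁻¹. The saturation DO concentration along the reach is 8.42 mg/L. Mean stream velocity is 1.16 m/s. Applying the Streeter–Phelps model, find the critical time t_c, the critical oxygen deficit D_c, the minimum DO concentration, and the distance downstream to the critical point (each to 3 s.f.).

At the critical point dD/dt = 0, so k_d L₀ e^(−k_d t) = k_a D. Substituting D(t) from the Streeter–Phelps equation and solving for t gives
t_c = ln[(k_a/k_d)(1 − D₀(k_a−k_d)/(k_d L₀))] / (k_a−k_d).
Here k_a−k_d = 1.143 d⁻¹ and 1 − D₀(k_a−k_d)/(k_d L₀) = 1 − 0.773×1.143/(0.247×47.7) = 0.9250, so
t_c = ln(5.628 × 0.9250) / 1.143 = 1.650 / 1.143 = 1.443 d.
D_c = (k_d/k_a) L₀ e^(−k_d t_c) = (0.247/1.39) × 47.7 × e^(−0.247×1.443) = 0.1777 × 47.7 × 0.7001 = 5.934 mg/L.
Minimum DO = C_s − D_c = 8.42 − 5.934 = 2.486 mg/L.
x_c = v t_c = 1.16 m/s × 1.443 d × 86400 s/d = 144700 m ≈ 145 km.

t_c ≈ 1.44 d; D_c ≈ 5.93 mg/L; min DO ≈ 2.49 mg/L; x_c ≈ 145 km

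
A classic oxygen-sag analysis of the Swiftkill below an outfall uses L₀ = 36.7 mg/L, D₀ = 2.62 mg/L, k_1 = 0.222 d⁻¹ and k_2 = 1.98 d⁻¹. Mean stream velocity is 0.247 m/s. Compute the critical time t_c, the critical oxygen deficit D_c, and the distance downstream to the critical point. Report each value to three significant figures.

t_c ≈ 0.771 d; D_c ≈ 3.47 mg/L; x_c ≈ 16.4 km

With k_2/k_1 = 8.919 and 1 − D₀(k_2−k_1)/(k_1 L₀) = 0.4347,
t_c = ln(8.919 × 0.4347) / (1.98 − 0.222) = ln(3.877) / 1.758 = 1.355/1.758 = 0.7708 d.
L(t_c) = L₀ e^(−k_1 t_c) = 36.7 × 0.8427 = 30.93 mg/L, and at the critical point k_2 D_c = k_1 L, so D_c = (0.222/1.98) × 30.93 = 3.468 mg/L.
x_c = v t_c = 0.247 m/s × 0.7708 d × 86400 s/d = 16450 m ≈ 16.4 km.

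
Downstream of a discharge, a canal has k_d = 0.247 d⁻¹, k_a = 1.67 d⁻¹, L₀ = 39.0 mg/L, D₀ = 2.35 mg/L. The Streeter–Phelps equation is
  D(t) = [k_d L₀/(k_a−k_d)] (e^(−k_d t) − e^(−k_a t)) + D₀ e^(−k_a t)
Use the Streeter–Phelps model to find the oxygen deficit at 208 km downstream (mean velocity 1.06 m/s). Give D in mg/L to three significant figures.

Travel time t = x/v = 208 km / (1.06 m/s) = 208000 m / 1.06 m/s = 196200 s = 2.271 d.
k_d L₀/(k_a−k_d) = 0.247×39.0/(1.67−0.247) = 9.633/1.423 = 6.770 mg/L.
e^(−k_d t) = e^(−0.247×2.271) = 0.5707; e^(−k_a t) = e^(−1.67×2.271) = 0.02253.
D = 6.770 × (0.5707 − 0.02253) + 2.35 × 0.02253 = 3.711 + 0.05295 = 3.763 mg/L.

D ≈ 3.76 mg/L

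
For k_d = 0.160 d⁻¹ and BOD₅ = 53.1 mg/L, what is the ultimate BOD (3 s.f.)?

L₀ ≈ 96.4 mg/L

BOD₅ = L₀(1 − e^(−5k_d)) ⇒ L₀ = BOD₅ / (1 − e^(−5×0.160))
= 53.1 / (1 − 0.4493) = 53.1 / 0.5507 = 96.43 mg/L.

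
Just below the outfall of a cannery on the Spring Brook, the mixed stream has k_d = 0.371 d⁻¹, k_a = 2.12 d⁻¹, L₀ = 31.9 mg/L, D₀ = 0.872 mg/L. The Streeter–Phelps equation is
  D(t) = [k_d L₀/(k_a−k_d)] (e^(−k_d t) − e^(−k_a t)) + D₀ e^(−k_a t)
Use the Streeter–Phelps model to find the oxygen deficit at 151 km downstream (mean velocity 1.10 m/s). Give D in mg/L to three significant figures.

Travel time t = x/v = 151 km / (1.10 m/s) = 151000 m / 1.10 m/s = 137300 s = 1.589 d.
k_d L₀/(k_a−k_d) = 0.371×31.9/(2.12−0.371) = 11.83/1.749 = 6.767 mg/L.
e^(−k_d t) = e^(−0.371×1.589) = 0.5546; e^(−k_a t) = e^(−2.12×1.589) = 0.03445.
D = 6.767 × (0.5546 − 0.03445) + 0.872 × 0.03445 = 3.520 + 0.03004 = 3.550 mg/L.

D ≈ 3.55 mg/L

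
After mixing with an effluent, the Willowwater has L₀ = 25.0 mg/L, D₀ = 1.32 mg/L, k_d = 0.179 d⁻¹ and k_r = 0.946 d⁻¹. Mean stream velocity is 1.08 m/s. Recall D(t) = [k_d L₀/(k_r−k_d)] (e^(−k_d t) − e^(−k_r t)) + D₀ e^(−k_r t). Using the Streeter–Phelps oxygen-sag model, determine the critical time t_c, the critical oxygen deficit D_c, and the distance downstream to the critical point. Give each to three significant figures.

t_c ≈ 1.84 d; D_c ≈ 3.41 mg/L; x_c ≈ 171 km

At the critical point dD/dt = 0, so k_d L₀ e^(−k_d t) = k_r D. Substituting D(t) from the Streeter–Phelps equation and solving for t gives
t_c = ln[(k_r/k_d)(1 − D₀(k_r−k_d)/(k_d L₀))] / (k_r−k_d).
Here k_r−k_d = 0.7670 d⁻¹ and 1 − D₀(k_r−k_d)/(k_d L₀) = 1 − 1.32×0.7670/(0.179×25.0) = 0.7738, so
t_c = ln(5.285 × 0.7738) / 0.7670 = 1.408 / 0.7670 = 1.836 d.
L(t_c) = L₀ e^(−k_d t_c) = 25.0 × 0.7199 = 18.00 mg/L, and at the critical point k_r D_c = k_d L, so D_c = (0.179/0.946) × 18.00 = 3.405 mg/L.
x_c = v t_c = 1.08 m/s × 1.836 d × 86400 s/d = 171300 m ≈ 171 km.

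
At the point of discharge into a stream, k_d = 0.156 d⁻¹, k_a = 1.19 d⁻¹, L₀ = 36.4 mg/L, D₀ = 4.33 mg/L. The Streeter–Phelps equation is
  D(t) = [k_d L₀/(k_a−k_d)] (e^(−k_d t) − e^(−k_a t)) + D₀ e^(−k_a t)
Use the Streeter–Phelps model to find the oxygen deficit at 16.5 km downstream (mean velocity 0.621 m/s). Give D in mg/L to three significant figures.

Travel time t = x/v = 16.5 km / (0.621 m/s) = 16500 m / 0.621 m/s = 26570 s = 0.3075 d.
k_d L₀/(k_a−k_d) = 0.156×36.4/(1.19−0.156) = 5.678/1.034 = 5.492 mg/L.
e^(−k_d t) = e^(−0.156×0.3075) = 0.9532; e^(−k_a t) = e^(−1.19×0.3075) = 0.6935.
D = 5.492 × (0.9532 − 0.6935) + 4.33 × 0.6935 = 1.426 + 3.003 = 4.429 mg/L.

D ≈ 4.43 mg/L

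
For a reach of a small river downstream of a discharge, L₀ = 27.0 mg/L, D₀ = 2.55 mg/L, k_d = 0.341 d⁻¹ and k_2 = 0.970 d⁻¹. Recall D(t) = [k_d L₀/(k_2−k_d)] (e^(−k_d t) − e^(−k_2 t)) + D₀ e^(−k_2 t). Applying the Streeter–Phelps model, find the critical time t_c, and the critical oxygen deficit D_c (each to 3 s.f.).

With k_2/k_d = 2.845 and 1 − D₀(k_2−k_d)/(k_d L₀) = 0.8258,
t_c = ln(2.845 × 0.8258) / (0.970 − 0.341) = ln(2.349) / 0.6290 = 0.8540/0.6290 = 1.358 d.
L(t_c) = L₀ e^(−k_d t_c) = 27.0 × 0.6294 = 16.99 mg/L, and at the critical point k_2 D_c = k_d L, so D_c = (0.341/0.970) × 16.99 = 5.974 mg/L.

t_c ≈ 1.36 d; D_c ≈ 5.97 mg/L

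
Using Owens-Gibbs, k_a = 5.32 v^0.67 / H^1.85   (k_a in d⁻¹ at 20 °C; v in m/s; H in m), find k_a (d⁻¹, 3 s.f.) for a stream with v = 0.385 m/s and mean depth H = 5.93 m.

k_a = 5.32 × 0.385^0.67 / 5.93^1.85 = 5.32 × 0.5275 / 26.92 = 0.1042 d⁻¹.

k_a ≈ 0.104 d⁻¹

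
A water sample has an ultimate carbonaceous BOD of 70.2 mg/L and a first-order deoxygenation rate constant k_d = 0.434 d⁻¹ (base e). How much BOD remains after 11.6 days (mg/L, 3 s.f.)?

L ≈ 0.457 mg/L

L_t = L₀ e^(−k_d t) = 70.2 × e^(−0.434×11.6) = 70.2 × 0.006510 = 0.4570 mg/L.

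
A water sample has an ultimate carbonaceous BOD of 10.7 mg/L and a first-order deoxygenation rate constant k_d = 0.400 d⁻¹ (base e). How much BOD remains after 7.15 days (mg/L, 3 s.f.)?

L_t = L₀ e^(−k_d t) = 10.7 × e^(−0.400×7.15) = 10.7 × 0.05727 = 0.6128 mg/L.

L ≈ 0.613 mg/L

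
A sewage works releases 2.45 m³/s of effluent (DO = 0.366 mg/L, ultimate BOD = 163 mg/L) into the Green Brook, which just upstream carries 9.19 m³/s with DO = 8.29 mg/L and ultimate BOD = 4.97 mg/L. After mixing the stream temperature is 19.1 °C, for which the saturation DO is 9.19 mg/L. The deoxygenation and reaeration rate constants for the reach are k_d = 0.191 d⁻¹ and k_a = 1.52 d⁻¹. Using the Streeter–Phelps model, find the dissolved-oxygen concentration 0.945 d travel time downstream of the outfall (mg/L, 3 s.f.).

Mixed DO = (9.19×8.29 + 2.45×0.366)/(9.19+2.45) = 77.08/11.64 = 6.622 mg/L.
Mixed L₀ = (9.19×4.97 + 2.45×163)/(11.64) = 445.0/11.64 = 38.23 mg/L.
Initial deficit D₀ = C_s − DO₀ = 9.19 − 6.622 = 2.568 mg/L.
D(0.945) = [0.191×38.23/(1.52−0.191)](e^(−0.191×0.945) − e^(−1.52×0.945)) + 2.568 e^(−1.52×0.945)
= 5.495 × (0.8349 − 0.2378) + 2.568 × 0.2378 = 3.891 mg/L.
DO = 9.19 − 3.891 = 5.299 mg/L.

DO ≈ 5.30 mg/L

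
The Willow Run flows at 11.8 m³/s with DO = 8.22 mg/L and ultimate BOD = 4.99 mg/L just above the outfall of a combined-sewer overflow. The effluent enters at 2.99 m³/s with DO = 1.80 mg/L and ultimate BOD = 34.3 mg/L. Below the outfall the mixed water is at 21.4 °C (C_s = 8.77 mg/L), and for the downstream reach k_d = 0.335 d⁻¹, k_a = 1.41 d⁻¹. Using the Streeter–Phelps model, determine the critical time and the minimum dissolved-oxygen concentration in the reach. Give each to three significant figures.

t_c ≈ 0.608 d; minimum DO ≈ 6.65 mg/L

Mixed DO = (11.8×8.22 + 2.99×1.80)/(11.8+2.99) = 102.4/14.79 = 6.922 mg/L.
Mixed L₀ = (11.8×4.99 + 2.99×34.3)/(14.79) = 161.4/14.79 = 10.92 mg/L.
Initial deficit D₀ = C_s − DO₀ = 8.77 − 6.922 = 1.848 mg/L.
t_c = (1/1.075) ln[(1.41/0.335)(1 − 1.848×1.075/(0.335×10.92))] = 0.9302 × ln(1.922) = 0.6080 d.
D_c = (0.335/1.41) × 10.92 × e^(−0.335×0.6080) = 0.2376 × 10.92 × 0.8157 = 2.115 mg/L.
Minimum DO = 8.77 − 2.115 = 6.655 mg/L.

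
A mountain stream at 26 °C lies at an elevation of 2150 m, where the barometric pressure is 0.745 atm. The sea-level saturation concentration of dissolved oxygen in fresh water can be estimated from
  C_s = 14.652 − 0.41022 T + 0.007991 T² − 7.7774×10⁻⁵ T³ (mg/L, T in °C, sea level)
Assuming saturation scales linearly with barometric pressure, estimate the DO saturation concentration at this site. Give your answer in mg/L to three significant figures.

At sea level: C_s = 14.652 − 0.41022×26 + 0.007991×26² − 7.7774×10⁻⁵×26³ = 8.021 mg/L.
Pressure correction: C_s' = 8.021 × 0.745 = 5.976 mg/L.

C_s ≈ 5.98 mg/L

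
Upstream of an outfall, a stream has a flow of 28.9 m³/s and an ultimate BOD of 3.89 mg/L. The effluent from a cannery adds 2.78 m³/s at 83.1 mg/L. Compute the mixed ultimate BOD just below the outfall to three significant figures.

Flow-weighted mixing: C = (Q_r C_r + Q_w C_w)/(Q_r + Q_w)
= (28.9×3.89 + 2.78×83.1)/(28.9 + 2.78) = 343.4/31.68 = 10.84 mg/L.

10.8 mg/L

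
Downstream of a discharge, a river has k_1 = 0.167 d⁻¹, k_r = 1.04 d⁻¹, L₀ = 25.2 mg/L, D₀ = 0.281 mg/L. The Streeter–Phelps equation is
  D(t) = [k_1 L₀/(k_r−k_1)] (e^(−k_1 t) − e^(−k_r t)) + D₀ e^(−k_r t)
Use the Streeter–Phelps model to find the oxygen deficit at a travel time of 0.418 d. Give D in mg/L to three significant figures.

k_1 L₀/(k_r−k_1) = 0.167×25.2/(1.04−0.167) = 4.208/0.8730 = 4.821 mg/L.
e^(−k_1 t) = e^(−0.167×0.4180) = 0.9326; e^(−k_r t) = e^(−1.04×0.4180) = 0.6474.
D = 4.821 × (0.9326 − 0.6474) + 0.281 × 0.6474 = 1.374 + 0.1819 = 1.556 mg/L.

D ≈ 1.56 mg/L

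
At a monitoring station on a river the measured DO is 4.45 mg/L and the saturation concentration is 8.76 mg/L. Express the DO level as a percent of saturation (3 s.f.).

% saturation = C/C_s × 100 = 4.45/8.76 × 100 = 50.8 %.

50.8 % saturation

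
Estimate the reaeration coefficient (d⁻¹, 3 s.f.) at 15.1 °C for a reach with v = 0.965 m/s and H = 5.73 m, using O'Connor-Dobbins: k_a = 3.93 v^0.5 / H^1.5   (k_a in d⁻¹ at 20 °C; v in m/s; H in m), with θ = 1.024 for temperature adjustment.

k_a ≈ 0.251 d⁻¹

k_a(20) = 3.93 × 0.965^0.5 / 5.73^1.5 = 3.93 × 0.9823 / 13.72 = 0.2815 d⁻¹.
k_a(15.1) = 0.2815 × 1.024^(15.1−20) = 0.2815 × 0.8903 = 0.2506 d⁻¹.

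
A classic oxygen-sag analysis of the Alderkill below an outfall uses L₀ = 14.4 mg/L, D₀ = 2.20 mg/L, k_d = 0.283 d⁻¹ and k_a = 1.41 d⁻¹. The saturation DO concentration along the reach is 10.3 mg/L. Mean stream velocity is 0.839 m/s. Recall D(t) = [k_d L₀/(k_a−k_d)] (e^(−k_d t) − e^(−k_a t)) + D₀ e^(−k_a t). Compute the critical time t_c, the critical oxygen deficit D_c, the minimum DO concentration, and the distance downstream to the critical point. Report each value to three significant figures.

t_c ≈ 0.593 d; D_c ≈ 2.44 mg/L; min DO ≈ 7.86 mg/L; x_c ≈ 43.0 km

At the critical point dD/dt = 0, so k_d L₀ e^(−k_d t) = k_a D. Substituting D(t) from the Streeter–Phelps equation and solving for t gives
t_c = ln[(k_a/k_d)(1 − D₀(k_a−k_d)/(k_d L₀))] / (k_a−k_d).
Here k_a−k_d = 1.127 d⁻¹ and 1 − D₀(k_a−k_d)/(k_d L₀) = 1 − 2.20×1.127/(0.283×14.4) = 0.3916, so
t_c = ln(4.982 × 0.3916) / 1.127 = 0.6684 / 1.127 = 0.5930 d.
D_c = (k_d/k_a) L₀ e^(−k_d t_c) = (0.283/1.41) × 14.4 × e^(−0.283×0.5930) = 0.2007 × 14.4 × 0.8455 = 2.444 mg/L.
Minimum DO = C_s − D_c = 10.3 − 2.444 = 7.856 mg/L.
x_c = v t_c = 0.839 m/s × 0.5930 d × 86400 s/d = 42990 m ≈ 43.0 km.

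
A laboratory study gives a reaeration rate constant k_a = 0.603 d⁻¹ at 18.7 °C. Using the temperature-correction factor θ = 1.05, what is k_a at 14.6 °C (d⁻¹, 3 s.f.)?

k_a ≈ 0.494 d⁻¹

k_a(T₂) = k_a(T₁) · θ^(T₂−T₁) = 0.603 × 1.05^(14.6−18.7)
= 0.603 × 1.05^-4.10 = 0.603 × 0.8187 = 0.4937 d⁻¹.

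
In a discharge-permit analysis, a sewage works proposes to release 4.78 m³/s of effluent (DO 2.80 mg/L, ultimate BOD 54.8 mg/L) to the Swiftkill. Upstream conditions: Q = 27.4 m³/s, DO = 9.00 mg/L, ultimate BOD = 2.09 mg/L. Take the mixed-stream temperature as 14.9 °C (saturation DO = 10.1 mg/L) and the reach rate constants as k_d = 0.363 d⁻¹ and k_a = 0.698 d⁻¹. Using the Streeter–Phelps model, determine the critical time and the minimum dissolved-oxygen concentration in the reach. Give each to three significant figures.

t_c ≈ 1.33 d; minimum DO ≈ 6.92 mg/L

Mixed DO = (27.4×9.00 + 4.78×2.80)/(27.4+4.78) = 260.0/32.18 = 8.079 mg/L.
Mixed L₀ = (27.4×2.09 + 4.78×54.8)/(32.18) = 319.2/32.18 = 9.920 mg/L.
Initial deficit D₀ = C_s − DO₀ = 10.1 − 8.079 = 2.021 mg/L.
t_c = (1/0.3350) ln[(0.698/0.363)(1 − 2.021×0.3350/(0.363×9.920))] = 2.985 × ln(1.561) = 1.330 d.
D_c = (0.363/0.698) × 9.920 × e^(−0.363×1.330) = 0.5201 × 9.920 × 0.6171 = 3.183 mg/L.
Minimum DO = 10.1 − 3.183 = 6.917 mg/L.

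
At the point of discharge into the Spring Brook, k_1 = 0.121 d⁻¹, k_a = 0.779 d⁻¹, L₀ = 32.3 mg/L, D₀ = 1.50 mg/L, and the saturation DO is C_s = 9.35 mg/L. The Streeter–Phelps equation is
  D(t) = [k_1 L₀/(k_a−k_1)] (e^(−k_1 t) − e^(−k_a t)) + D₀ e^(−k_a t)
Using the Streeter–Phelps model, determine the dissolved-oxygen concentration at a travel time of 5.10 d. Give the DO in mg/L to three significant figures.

k_1 L₀/(k_a−k_1) = 0.121×32.3/(0.779−0.121) = 3.908/0.6580 = 5.940 mg/L.
e^(−k_1 t) = e^(−0.121×5.100) = 0.5395; e^(−k_a t) = e^(−0.779×5.100) = 0.01882.
D = 5.940 × (0.5395 − 0.01882) + 1.50 × 0.01882 = 3.093 + 0.02823 = 3.121 mg/L.
DO = C_s − D = 9.35 − 3.121 = 6.229 mg/L.

DO ≈ 6.23 mg/L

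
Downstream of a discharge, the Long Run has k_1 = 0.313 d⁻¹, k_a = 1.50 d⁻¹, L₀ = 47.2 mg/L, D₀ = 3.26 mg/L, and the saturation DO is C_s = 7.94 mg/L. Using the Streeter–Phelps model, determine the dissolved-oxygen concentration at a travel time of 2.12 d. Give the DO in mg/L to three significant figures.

k_1 L₀/(k_a−k_1) = 0.313×47.2/(1.50−0.313) = 14.77/1.187 = 12.45 mg/L.
e^(−k_1 t) = e^(−0.313×2.120) = 0.5150; e^(−k_a t) = e^(−1.50×2.120) = 0.04159.
D = 12.45 × (0.5150 − 0.04159) + 3.26 × 0.04159 = 5.892 + 0.1356 = 6.028 mg/L.
DO = C_s − D = 7.94 − 6.028 = 1.912 mg/L.

DO ≈ 1.91 mg/L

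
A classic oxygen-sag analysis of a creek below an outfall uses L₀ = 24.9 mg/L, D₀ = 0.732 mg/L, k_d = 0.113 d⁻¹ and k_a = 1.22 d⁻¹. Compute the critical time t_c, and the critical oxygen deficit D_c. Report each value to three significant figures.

t_c ≈ 1.84 d; D_c ≈ 1.87 mg/L

With k_a/k_d = 10.80 and 1 − D₀(k_a−k_d)/(k_d L₀) = 0.7120,
t_c = ln(10.80 × 0.7120) / (1.22 − 0.113) = ln(7.687) / 1.107 = 2.040/1.107 = 1.842 d.
D_c = (k_d/k_a) L₀ e^(−k_d t_c) = (0.113/1.22) × 24.9 × e^(−0.113×1.842) = 0.09262 × 24.9 × 0.8121 = 1.873 mg/L.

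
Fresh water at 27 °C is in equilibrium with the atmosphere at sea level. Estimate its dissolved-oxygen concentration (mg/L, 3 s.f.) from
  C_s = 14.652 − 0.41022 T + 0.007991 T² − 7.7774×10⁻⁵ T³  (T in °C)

C_s ≈ 7.87 mg/L

C_s = 14.652 − 0.41022×27 + 0.007991×27² − 7.7774×10⁻⁵×27³ = 7.871 mg/L.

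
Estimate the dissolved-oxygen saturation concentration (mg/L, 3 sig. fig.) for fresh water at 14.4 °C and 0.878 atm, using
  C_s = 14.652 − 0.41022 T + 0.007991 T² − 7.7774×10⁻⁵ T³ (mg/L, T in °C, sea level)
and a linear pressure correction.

At sea level: C_s = 14.652 − 0.41022×14.4 + 0.007991×14.4² − 7.7774×10⁻⁵×14.4³ = 10.17 mg/L.
Pressure correction: C_s' = 10.17 × 0.878 = 8.929 mg/L.

C_s ≈ 8.93 mg/L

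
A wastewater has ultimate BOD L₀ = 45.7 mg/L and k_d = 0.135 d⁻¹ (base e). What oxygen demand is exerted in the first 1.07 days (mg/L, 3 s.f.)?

y_t = L₀(1 − e^(−k_d t)) = 45.7 × (1 − e^(−0.135×1.07))
= 45.7 × (1 − 0.8655) = 45.7 × 0.1345 = 6.147 mg/L.

y ≈ 6.15 mg/L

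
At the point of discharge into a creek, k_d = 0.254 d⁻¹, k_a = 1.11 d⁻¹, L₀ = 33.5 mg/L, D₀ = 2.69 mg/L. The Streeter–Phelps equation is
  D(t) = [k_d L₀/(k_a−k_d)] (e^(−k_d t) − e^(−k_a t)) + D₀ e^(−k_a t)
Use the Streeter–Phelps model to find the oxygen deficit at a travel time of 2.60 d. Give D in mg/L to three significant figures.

D ≈ 4.73 mg/L

k_d L₀/(k_a−k_d) = 0.254×33.5/(1.11−0.254) = 8.509/0.8560 = 9.940 mg/L.
e^(−k_d t) = e^(−0.254×2.600) = 0.5166; e^(−k_a t) = e^(−1.11×2.600) = 0.05580.
D = 9.940 × (0.5166 − 0.05580) + 2.69 × 0.05580 = 4.581 + 0.1501 = 4.731 mg/L.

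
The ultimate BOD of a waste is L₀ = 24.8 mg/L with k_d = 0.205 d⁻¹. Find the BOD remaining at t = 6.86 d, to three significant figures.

L_t = L₀ e^(−k_d t) = 24.8 × e^(−0.205×6.86) = 24.8 × 0.2450 = 6.077 mg/L.

L ≈ 6.08 mg/L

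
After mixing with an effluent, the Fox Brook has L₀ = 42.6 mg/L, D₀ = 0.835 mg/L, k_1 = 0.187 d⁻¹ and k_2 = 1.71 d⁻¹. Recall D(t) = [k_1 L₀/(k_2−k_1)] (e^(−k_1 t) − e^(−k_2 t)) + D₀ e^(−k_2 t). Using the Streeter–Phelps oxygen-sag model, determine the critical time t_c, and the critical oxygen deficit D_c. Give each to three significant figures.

With k_2/k_1 = 9.144 and 1 − D₀(k_2−k_1)/(k_1 L₀) = 0.8404,
t_c = ln(9.144 × 0.8404) / (1.71 − 0.187) = ln(7.685) / 1.523 = 2.039/1.523 = 1.339 d.
L(t_c) = L₀ e^(−k_1 t_c) = 42.6 × 0.7785 = 33.16 mg/L, and at the critical point k_2 D_c = k_1 L, so D_c = (0.187/1.71) × 33.16 = 3.627 mg/L.

t_c ≈ 1.34 d; D_c ≈ 3.63 mg/L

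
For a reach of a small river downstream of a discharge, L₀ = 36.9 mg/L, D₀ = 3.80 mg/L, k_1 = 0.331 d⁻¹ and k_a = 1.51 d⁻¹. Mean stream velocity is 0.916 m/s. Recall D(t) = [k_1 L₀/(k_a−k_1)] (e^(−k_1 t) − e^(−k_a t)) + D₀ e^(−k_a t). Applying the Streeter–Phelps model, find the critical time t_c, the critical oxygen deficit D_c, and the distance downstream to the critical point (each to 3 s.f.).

t_c = [1/(k_a−k_1)] ln[(k_a/k_1)(1 − D₀(k_a−k_1)/(k_1 L₀))]
= [1/(1.51−0.331)] ln[(1.51/0.331)(1 − 3.80×1.179/(0.331×36.9))]
= (1/1.179) ln[4.562 × 0.6332] = 0.8482 × ln(2.889) = 0.8482 × 1.061 = 0.8997 d.
L(t_c) = L₀ e^(−k_1 t_c) = 36.9 × 0.7424 = 27.40 mg/L, and at the critical point k_a D_c = k_1 L, so D_c = (0.331/1.51) × 27.40 = 6.005 mg/L.
x_c = v t_c = 0.916 m/s × 0.8997 d × 86400 s/d = 71210 m ≈ 71.2 km.

t_c ≈ 0.900 d; D_c ≈ 6.01 mg/L; x_c ≈ 71.2 km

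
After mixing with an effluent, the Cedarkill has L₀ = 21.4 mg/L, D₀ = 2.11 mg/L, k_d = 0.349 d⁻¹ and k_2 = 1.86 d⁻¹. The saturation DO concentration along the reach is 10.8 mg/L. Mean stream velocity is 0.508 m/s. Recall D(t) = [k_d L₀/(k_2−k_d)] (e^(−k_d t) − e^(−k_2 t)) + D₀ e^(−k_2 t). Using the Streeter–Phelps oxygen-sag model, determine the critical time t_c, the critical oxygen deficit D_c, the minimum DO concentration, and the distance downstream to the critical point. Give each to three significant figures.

t_c ≈ 0.739 d; D_c ≈ 3.10 mg/L; min DO ≈ 7.70 mg/L; x_c ≈ 32.4 km

t_c = [1/(k_2−k_d)] ln[(k_2/k_d)(1 − D₀(k_2−k_d)/(k_d L₀))]
= [1/(1.86−0.349)] ln[(1.86/0.349)(1 − 2.11×1.511/(0.349×21.4))]
= (1/1.511) ln[5.330 × 0.5731] = 0.6618 × ln(3.054) = 0.6618 × 1.117 = 0.7390 d.
D_c = (k_d/k_2) L₀ e^(−k_d t_c) = (0.349/1.86) × 21.4 × e^(−0.349×0.7390) = 0.1876 × 21.4 × 0.7727 = 3.103 mg/L.
Minimum DO = C_s − D_c = 10.8 − 3.103 = 7.697 mg/L.
x_c = v t_c = 0.508 m/s × 0.7390 d × 86400 s/d = 32430 m ≈ 32.4 km.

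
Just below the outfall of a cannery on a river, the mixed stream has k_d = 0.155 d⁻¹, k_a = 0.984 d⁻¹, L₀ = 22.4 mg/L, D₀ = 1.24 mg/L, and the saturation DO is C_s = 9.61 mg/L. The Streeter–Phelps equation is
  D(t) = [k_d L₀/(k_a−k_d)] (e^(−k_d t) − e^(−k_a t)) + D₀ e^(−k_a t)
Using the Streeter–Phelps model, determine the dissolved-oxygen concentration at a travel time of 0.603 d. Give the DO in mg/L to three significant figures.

k_d L₀/(k_a−k_d) = 0.155×22.4/(0.984−0.155) = 3.472/0.8290 = 4.188 mg/L.
e^(−k_d t) = e^(−0.155×0.6030) = 0.9108; e^(−k_a t) = e^(−0.984×0.6030) = 0.5525.
D = 4.188 × (0.9108 − 0.5525) + 1.24 × 0.5525 = 1.501 + 0.6851 = 2.186 mg/L.
DO = C_s − D = 9.61 − 2.186 = 7.424 mg/L.

DO ≈ 7.42 mg/L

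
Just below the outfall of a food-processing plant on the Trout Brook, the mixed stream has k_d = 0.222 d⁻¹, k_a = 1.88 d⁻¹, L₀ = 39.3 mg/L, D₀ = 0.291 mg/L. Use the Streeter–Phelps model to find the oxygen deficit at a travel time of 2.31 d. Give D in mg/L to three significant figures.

D ≈ 3.09 mg/L

k_d L₀/(k_a−k_d) = 0.222×39.3/(1.88−0.222) = 8.725/1.658 = 5.262 mg/L.
e^(−k_d t) = e^(−0.222×2.310) = 0.5988; e^(−k_a t) = e^(−1.88×2.310) = 0.01300.
D = 5.262 × (0.5988 − 0.01300) + 0.291 × 0.01300 = 3.083 + 0.003783 = 3.086 mg/L.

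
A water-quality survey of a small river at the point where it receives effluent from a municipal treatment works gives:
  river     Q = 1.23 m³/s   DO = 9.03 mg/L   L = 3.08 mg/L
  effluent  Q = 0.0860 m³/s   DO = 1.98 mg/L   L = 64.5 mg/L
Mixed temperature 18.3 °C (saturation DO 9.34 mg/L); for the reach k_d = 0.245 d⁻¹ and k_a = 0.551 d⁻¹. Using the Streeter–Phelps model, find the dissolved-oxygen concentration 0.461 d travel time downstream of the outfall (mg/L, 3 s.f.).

Mixed DO = (1.23×9.03 + 0.0860×1.98)/(1.23+0.0860) = 11.28/1.316 = 8.569 mg/L.
Mixed L₀ = (1.23×3.08 + 0.0860×64.5)/(1.316) = 9.335/1.316 = 7.094 mg/L.
Initial deficit D₀ = C_s − DO₀ = 9.34 − 8.569 = 0.7707 mg/L.
D(0.461) = [0.245×7.094/(0.551−0.245)](e^(−0.245×0.461) − e^(−0.551×0.461)) + 0.7707 e^(−0.551×0.461)
= 5.680 × (0.8932 − 0.7757) + 0.7707 × 0.7757 = 1.265 mg/L.
DO = 9.34 − 1.265 = 8.075 mg/L.

DO ≈ 8.07 mg/L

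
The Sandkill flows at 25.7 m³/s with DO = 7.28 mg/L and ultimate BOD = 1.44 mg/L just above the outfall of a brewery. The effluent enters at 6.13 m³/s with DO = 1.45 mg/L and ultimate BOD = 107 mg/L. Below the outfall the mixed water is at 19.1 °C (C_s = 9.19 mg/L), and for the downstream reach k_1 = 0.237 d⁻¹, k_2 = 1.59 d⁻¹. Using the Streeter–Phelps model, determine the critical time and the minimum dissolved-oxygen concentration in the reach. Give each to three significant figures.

t_c ≈ 0.234 d; minimum DO ≈ 6.12 mg/L

Mixed DO = (25.7×7.28 + 6.13×1.45)/(25.7+6.13) = 196.0/31.83 = 6.157 mg/L.
Mixed L₀ = (25.7×1.44 + 6.13×107)/(31.83) = 692.9/31.83 = 21.77 mg/L.
Initial deficit D₀ = C_s − DO₀ = 9.19 − 6.157 = 3.033 mg/L.
t_c = (1/1.353) ln[(1.59/0.237)(1 − 3.033×1.353/(0.237×21.77))] = 0.7391 × ln(1.373) = 0.2344 d.
D_c = (0.237/1.59) × 21.77 × e^(−0.237×0.2344) = 0.1491 × 21.77 × 0.9460 = 3.070 mg/L.
Minimum DO = 9.19 − 3.070 = 6.120 mg/L.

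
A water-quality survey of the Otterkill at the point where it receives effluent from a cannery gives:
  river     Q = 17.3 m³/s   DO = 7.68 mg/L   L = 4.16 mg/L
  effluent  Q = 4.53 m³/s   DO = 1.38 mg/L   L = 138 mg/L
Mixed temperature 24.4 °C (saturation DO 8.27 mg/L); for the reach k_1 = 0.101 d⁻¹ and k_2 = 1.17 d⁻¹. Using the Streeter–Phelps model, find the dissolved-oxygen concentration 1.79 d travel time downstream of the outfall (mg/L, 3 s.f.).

DO ≈ 5.89 mg/L

Mixed DO = (17.3×7.68 + 4.53×1.38)/(17.3+4.53) = 139.1/21.83 = 6.373 mg/L.
Mixed L₀ = (17.3×4.16 + 4.53×138)/(21.83) = 697.1/21.83 = 31.93 mg/L.
Initial deficit D₀ = C_s − DO₀ = 8.27 − 6.373 = 1.897 mg/L.
D(1.79) = [0.101×31.93/(1.17−0.101)](e^(−0.101×1.79) − e^(−1.17×1.79)) + 1.897 e^(−1.17×1.79)
= 3.017 × (0.8346 − 0.1232) + 1.897 × 0.1232 = 2.380 mg/L.
DO = 8.27 − 2.380 = 5.890 mg/L.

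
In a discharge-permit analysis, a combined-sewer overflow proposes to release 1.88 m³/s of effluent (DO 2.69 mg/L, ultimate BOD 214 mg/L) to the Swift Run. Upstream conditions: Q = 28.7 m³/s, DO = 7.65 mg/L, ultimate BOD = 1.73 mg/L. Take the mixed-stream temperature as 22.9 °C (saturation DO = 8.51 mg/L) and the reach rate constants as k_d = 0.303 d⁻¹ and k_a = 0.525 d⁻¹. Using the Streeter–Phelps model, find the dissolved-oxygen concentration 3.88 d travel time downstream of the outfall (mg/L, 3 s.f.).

DO ≈ 4.76 mg/L

Mixed DO = (28.7×7.65 + 1.88×2.69)/(28.7+1.88) = 224.6/30.58 = 7.345 mg/L.
Mixed L₀ = (28.7×1.73 + 1.88×214)/(30.58) = 452.0/30.58 = 14.78 mg/L.
Initial deficit D₀ = C_s − DO₀ = 8.51 − 7.345 = 1.165 mg/L.
D(3.88) = [0.303×14.78/(0.525−0.303)](e^(−0.303×3.88) − e^(−0.525×3.88)) + 1.165 e^(−0.525×3.88)
= 20.17 × (0.3086 − 0.1304) + 1.165 × 0.1304 = 3.747 mg/L.
DO = 8.51 − 3.747 = 4.763 mg/L.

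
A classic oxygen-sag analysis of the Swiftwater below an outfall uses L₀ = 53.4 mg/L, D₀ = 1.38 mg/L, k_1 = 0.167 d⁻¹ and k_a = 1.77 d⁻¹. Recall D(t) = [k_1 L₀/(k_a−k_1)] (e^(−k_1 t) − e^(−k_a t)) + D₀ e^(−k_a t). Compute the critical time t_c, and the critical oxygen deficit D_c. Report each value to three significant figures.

With k_a/k_1 = 10.60 and 1 − D₀(k_a−k_1)/(k_1 L₀) = 0.7519,
t_c = ln(10.60 × 0.7519) / (1.77 − 0.167) = ln(7.970) / 1.603 = 2.076/1.603 = 1.295 d.
D_c = (k_1/k_a) L₀ e^(−k_1 t_c) = (0.167/1.77) × 53.4 × e^(−0.167×1.295) = 0.09435 × 53.4 × 0.8055 = 4.059 mg/L.

t_c ≈ 1.29 d; D_c ≈ 4.06 mg/L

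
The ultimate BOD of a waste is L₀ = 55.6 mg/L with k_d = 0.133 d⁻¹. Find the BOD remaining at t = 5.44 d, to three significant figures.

L ≈ 27.0 mg/L

L_t = L₀ e^(−k_d t) = 55.6 × e^(−0.133×5.44) = 55.6 × 0.4850 = 26.97 mg/L.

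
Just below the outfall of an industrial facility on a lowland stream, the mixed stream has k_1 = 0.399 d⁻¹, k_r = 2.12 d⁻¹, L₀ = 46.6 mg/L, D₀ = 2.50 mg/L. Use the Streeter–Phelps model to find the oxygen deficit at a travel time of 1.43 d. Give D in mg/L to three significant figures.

k_1 L₀/(k_r−k_1) = 0.399×46.6/(2.12−0.399) = 18.59/1.721 = 10.80 mg/L.
e^(−k_1 t) = e^(−0.399×1.430) = 0.5652; e^(−k_r t) = e^(−2.12×1.430) = 0.04824.
D = 10.80 × (0.5652 − 0.04824) + 2.50 × 0.04824 = 5.585 + 0.1206 = 5.706 mg/L.

D ≈ 5.71 mg/L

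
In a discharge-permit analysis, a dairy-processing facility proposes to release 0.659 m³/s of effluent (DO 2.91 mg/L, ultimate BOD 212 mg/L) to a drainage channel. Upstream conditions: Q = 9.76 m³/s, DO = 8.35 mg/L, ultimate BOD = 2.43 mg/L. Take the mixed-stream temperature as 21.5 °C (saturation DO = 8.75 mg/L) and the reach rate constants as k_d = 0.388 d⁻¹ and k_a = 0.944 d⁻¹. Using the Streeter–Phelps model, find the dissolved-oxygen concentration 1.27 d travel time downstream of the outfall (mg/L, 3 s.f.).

Mixed DO = (9.76×8.35 + 0.659×2.91)/(9.76+0.659) = 83.41/10.42 = 8.006 mg/L.
Mixed L₀ = (9.76×2.43 + 0.659×212)/(10.42) = 163.4/10.42 = 15.69 mg/L.
Initial deficit D₀ = C_s − DO₀ = 8.75 − 8.006 = 0.7441 mg/L.
D(1.27) = [0.388×15.69/(0.944−0.388)](e^(−0.388×1.27) − e^(−0.944×1.27)) + 0.7441 e^(−0.944×1.27)
= 10.95 × (0.6109 − 0.3015) + 0.7441 × 0.3015 = 3.611 mg/L.
DO = 8.75 − 3.611 = 5.139 mg/L.

DO ≈ 5.14 mg/L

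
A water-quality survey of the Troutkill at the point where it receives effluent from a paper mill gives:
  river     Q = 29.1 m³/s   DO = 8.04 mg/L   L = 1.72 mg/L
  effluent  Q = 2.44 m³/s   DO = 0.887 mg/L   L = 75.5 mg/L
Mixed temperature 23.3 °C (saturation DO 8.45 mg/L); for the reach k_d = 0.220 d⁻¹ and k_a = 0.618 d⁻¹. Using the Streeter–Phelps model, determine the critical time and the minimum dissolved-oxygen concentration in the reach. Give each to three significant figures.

Mixed DO = (29.1×8.04 + 2.44×0.887)/(29.1+2.44) = 236.1/31.54 = 7.487 mg/L.
Mixed L₀ = (29.1×1.72 + 2.44×75.5)/(31.54) = 234.3/31.54 = 7.428 mg/L.
Initial deficit D₀ = C_s − DO₀ = 8.45 − 7.487 = 0.9634 mg/L.
t_c = (1/0.3980) ln[(0.618/0.220)(1 − 0.9634×0.3980/(0.220×7.428))] = 2.513 × ln(2.150) = 1.923 d.
D_c = (0.220/0.618) × 7.428 × e^(−0.220×1.923) = 0.3560 × 7.428 × 0.6550 = 1.732 mg/L.
Minimum DO = 8.45 − 1.732 = 6.718 mg/L.

t_c ≈ 1.92 d; minimum DO ≈ 6.72 mg/L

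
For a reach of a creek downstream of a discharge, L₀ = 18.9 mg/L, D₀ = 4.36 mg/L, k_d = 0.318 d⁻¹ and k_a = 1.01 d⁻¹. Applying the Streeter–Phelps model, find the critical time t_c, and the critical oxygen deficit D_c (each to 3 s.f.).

At the critical point dD/dt = 0, so k_d L₀ e^(−k_d t) = k_a D. Substituting D(t) from the Streeter–Phelps equation and solving for t gives
t_c = ln[(k_a/k_d)(1 − D₀(k_a−k_d)/(k_d L₀))] / (k_a−k_d).
Here k_a−k_d = 0.6920 d⁻¹ and 1 − D₀(k_a−k_d)/(k_d L₀) = 1 − 4.36×0.6920/(0.318×18.9) = 0.4980, so
t_c = ln(3.176 × 0.4980) / 0.6920 = 0.4585 / 0.6920 = 0.6626 d.
L(t_c) = L₀ e^(−k_d t_c) = 18.9 × 0.8100 = 15.31 mg/L, and at the critical point k_a D_c = k_d L, so D_c = (0.318/1.01) × 15.31 = 4.820 mg/L.

t_c ≈ 0.663 d; D_c ≈ 4.82 mg/L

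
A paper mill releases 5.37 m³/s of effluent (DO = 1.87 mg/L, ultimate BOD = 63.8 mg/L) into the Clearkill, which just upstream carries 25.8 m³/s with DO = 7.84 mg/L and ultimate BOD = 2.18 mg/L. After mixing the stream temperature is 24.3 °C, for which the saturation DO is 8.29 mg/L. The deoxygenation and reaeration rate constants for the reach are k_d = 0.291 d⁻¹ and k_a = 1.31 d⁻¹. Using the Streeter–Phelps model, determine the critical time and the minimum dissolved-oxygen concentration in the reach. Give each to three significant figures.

t_c ≈ 0.968 d; minimum DO ≈ 6.15 mg/L

Mixed DO = (25.8×7.84 + 5.37×1.87)/(25.8+5.37) = 212.3/31.17 = 6.811 mg/L.
Mixed L₀ = (25.8×2.18 + 5.37×63.8)/(31.17) = 398.9/31.17 = 12.80 mg/L.
Initial deficit D₀ = C_s − DO₀ = 8.29 − 6.811 = 1.479 mg/L.
t_c = (1/1.019) ln[(1.31/0.291)(1 − 1.479×1.019/(0.291×12.80))] = 0.9814 × ln(2.680) = 0.9675 d.
D_c = (0.291/1.31) × 12.80 × e^(−0.291×0.9675) = 0.2221 × 12.80 × 0.7546 = 2.145 mg/L.
Minimum DO = 8.29 − 2.145 = 6.145 mg/L.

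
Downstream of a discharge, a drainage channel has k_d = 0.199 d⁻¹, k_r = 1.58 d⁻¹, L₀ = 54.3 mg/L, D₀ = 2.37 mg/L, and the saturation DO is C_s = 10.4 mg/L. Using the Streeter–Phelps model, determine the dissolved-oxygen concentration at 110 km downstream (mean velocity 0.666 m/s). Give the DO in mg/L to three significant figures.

DO ≈ 5.32 mg/L

Travel time t = x/v = 110 km / (0.666 m/s) = 110000 m / 0.666 m/s = 165200 s = 1.912 d.
k_d L₀/(k_r−k_d) = 0.199×54.3/(1.58−0.199) = 10.81/1.381 = 7.825 mg/L.
e^(−k_d t) = e^(−0.199×1.912) = 0.6836; e^(−k_r t) = e^(−1.58×1.912) = 0.04878.
D = 7.825 × (0.6836 − 0.04878) + 2.37 × 0.04878 = 4.967 + 0.1156 = 5.083 mg/L.
DO = C_s − D = 10.4 − 5.083 = 5.317 mg/L.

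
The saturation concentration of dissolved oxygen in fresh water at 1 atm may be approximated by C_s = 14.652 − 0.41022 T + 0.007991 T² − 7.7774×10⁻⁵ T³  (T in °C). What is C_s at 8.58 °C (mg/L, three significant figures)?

C_s ≈ 11.7 mg/L

C_s = 14.652 − 0.41022×8.58 + 0.007991×8.58² − 7.7774×10⁻⁵×8.58³ = 11.67 mg/L.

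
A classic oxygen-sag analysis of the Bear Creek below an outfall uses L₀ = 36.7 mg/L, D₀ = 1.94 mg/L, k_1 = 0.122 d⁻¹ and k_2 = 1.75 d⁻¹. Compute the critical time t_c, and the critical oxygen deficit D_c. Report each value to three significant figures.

t_c ≈ 0.885 d; D_c ≈ 2.30 mg/L

t_c = [1/(k_2−k_1)] ln[(k_2/k_1)(1 − D₀(k_2−k_1)/(k_1 L₀))]
= [1/(1.75−0.122)] ln[(1.75/0.122)(1 − 1.94×1.628/(0.122×36.7))]
= (1/1.628) ln[14.34 × 0.2946] = 0.6143 × ln(4.226) = 0.6143 × 1.441 = 0.8853 d.
L(t_c) = L₀ e^(−k_1 t_c) = 36.7 × 0.8976 = 32.94 mg/L, and at the critical point k_2 D_c = k_1 L, so D_c = (0.122/1.75) × 32.94 = 2.297 mg/L.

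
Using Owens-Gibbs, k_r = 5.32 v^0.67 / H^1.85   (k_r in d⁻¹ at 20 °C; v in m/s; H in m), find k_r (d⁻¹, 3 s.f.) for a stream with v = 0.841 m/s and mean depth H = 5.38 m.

k_r = 5.32 × 0.841^0.67 / 5.38^1.85 = 5.32 × 0.8905 / 22.49 = 0.2107 d⁻¹.

k_r ≈ 0.211 d⁻¹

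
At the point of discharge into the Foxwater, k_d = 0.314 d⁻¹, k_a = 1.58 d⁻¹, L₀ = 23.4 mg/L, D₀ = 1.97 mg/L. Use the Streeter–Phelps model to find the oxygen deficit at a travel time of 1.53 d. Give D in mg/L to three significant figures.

D ≈ 3.25 mg/L

k_d L₀/(k_a−k_d) = 0.314×23.4/(1.58−0.314) = 7.348/1.266 = 5.804 mg/L.
e^(−k_d t) = e^(−0.314×1.530) = 0.6185; e^(−k_a t) = e^(−1.58×1.530) = 0.08915.
D = 5.804 × (0.6185 − 0.08915) + 1.97 × 0.08915 = 3.072 + 0.1756 = 3.248 mg/L.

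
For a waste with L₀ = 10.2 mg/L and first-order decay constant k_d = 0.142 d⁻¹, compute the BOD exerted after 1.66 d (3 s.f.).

y_t = L₀(1 − e^(−k_d t)) = 10.2 × (1 − e^(−0.142×1.66))
= 10.2 × (1 − 0.7900) = 10.2 × 0.2100 = 2.142 mg/L.

y ≈ 2.14 mg/L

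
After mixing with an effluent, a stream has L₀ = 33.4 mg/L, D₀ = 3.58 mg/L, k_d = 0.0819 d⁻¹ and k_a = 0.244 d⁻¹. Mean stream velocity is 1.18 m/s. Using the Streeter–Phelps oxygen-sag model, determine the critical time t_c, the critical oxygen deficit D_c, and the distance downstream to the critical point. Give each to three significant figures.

t_c ≈ 5.26 d; D_c ≈ 7.28 mg/L; x_c ≈ 537 km

t_c = [1/(k_a−k_d)] ln[(k_a/k_d)(1 − D₀(k_a−k_d)/(k_d L₀))]
= [1/(0.244−0.0819)] ln[(0.244/0.0819)(1 − 3.58×0.1621/(0.0819×33.4))]
= (1/0.1621) ln[2.979 × 0.7879] = 6.169 × ln(2.347) = 6.169 × 0.8532 = 5.264 d.
L(t_c) = L₀ e^(−k_d t_c) = 33.4 × 0.6498 = 21.70 mg/L, and at the critical point k_a D_c = k_d L, so D_c = (0.0819/0.244) × 21.70 = 7.285 mg/L.
x_c = v t_c = 1.18 m/s × 5.264 d × 86400 s/d = 536600 m ≈ 537 km.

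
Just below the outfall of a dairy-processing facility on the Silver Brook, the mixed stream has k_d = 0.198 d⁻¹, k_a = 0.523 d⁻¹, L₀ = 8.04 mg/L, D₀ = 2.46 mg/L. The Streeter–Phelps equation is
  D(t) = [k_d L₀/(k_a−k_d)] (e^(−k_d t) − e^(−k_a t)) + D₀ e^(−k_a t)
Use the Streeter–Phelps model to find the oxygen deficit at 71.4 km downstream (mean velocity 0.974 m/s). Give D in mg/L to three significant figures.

Travel time t = x/v = 71.4 km / (0.974 m/s) = 71400 m / 0.974 m/s = 73310 s = 0.8484 d.
k_d L₀/(k_a−k_d) = 0.198×8.04/(0.523−0.198) = 1.592/0.3250 = 4.898 mg/L.
e^(−k_d t) = e^(−0.198×0.8484) = 0.8454; e^(−k_a t) = e^(−0.523×0.8484) = 0.6416.
D = 4.898 × (0.8454 − 0.6416) + 2.46 × 0.6416 = 0.9979 + 1.578 = 2.576 mg/L.

D ≈ 2.58 mg/L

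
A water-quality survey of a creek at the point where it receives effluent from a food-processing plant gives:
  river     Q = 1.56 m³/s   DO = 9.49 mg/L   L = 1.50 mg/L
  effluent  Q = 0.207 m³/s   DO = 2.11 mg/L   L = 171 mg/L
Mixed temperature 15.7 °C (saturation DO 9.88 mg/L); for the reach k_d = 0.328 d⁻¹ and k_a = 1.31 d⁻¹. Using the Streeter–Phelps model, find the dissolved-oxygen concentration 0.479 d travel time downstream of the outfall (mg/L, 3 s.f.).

DO ≈ 6.92 mg/L

Mixed DO = (1.56×9.49 + 0.207×2.11)/(1.56+0.207) = 15.24/1.767 = 8.625 mg/L.
Mixed L₀ = (1.56×1.50 + 0.207×171)/(1.767) = 37.74/1.767 = 21.36 mg/L.
Initial deficit D₀ = C_s − DO₀ = 9.88 − 8.625 = 1.255 mg/L.
D(0.479) = [0.328×21.36/(1.31−0.328)](e^(−0.328×0.479) − e^(−1.31×0.479)) + 1.255 e^(−1.31×0.479)
= 7.133 × (0.8546 − 0.5339) + 1.255 × 0.5339 = 2.957 mg/L.
DO = 9.88 − 2.957 = 6.923 mg/L.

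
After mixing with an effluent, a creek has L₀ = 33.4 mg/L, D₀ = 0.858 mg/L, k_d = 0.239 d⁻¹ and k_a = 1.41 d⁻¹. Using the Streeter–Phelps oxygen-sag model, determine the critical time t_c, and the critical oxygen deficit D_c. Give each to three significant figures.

With k_a/k_d = 5.900 and 1 − D₀(k_a−k_d)/(k_d L₀) = 0.8741,
t_c = ln(5.900 × 0.8741) / (1.41 − 0.239) = ln(5.157) / 1.171 = 1.640/1.171 = 1.401 d.
D_c = (k_d/k_a) L₀ e^(−k_d t_c) = (0.239/1.41) × 33.4 × e^(−0.239×1.401) = 0.1695 × 33.4 × 0.7155 = 4.051 mg/L.

t_c ≈ 1.40 d; D_c ≈ 4.05 mg/L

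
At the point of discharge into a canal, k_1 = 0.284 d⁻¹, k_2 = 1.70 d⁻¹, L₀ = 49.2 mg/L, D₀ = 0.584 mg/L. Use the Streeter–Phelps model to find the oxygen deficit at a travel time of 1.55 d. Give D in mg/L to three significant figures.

k_1 L₀/(k_2−k_1) = 0.284×49.2/(1.70−0.284) = 13.97/1.416 = 9.868 mg/L.
e^(−k_1 t) = e^(−0.284×1.550) = 0.6439; e^(−k_2 t) = e^(−1.70×1.550) = 0.07172.
D = 9.868 × (0.6439 − 0.07172) + 0.584 × 0.07172 = 5.646 + 0.04188 = 5.688 mg/L.

D ≈ 5.69 mg/L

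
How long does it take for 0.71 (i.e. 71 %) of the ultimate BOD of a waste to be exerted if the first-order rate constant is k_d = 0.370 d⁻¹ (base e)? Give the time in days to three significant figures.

t ≈ 3.35 d

y/L₀ = 1 − e^(−k_d t) = 0.71 ⇒ e^(−k_d t) = 0.290
t = −ln(0.290) / 0.370 = 1.238 / 0.370 = 3.346 d.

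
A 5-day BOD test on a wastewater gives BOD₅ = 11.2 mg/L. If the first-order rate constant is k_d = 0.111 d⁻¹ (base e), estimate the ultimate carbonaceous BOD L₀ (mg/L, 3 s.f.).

L₀ ≈ 26.3 mg/L

BOD₅ = L₀(1 − e^(−5k_d)) ⇒ L₀ = BOD₅ / (1 − e^(−5×0.111))
= 11.2 / (1 − 0.5741) = 11.2 / 0.4259 = 26.30 mg/L.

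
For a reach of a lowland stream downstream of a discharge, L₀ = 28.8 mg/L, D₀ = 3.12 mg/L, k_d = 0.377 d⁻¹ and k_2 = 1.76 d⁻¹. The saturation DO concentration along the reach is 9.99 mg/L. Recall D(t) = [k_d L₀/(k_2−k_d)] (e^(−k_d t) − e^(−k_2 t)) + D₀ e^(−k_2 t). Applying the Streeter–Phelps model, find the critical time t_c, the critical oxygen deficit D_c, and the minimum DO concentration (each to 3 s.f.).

At the critical point dD/dt = 0, so k_d L₀ e^(−k_d t) = k_2 D. Substituting D(t) from the Streeter–Phelps equation and solving for t gives
t_c = ln[(k_2/k_d)(1 − D₀(k_2−k_d)/(k_d L₀))] / (k_2−k_d).
Here k_2−k_d = 1.383 d⁻¹ and 1 − D₀(k_2−k_d)/(k_d L₀) = 1 − 3.12×1.383/(0.377×28.8) = 0.6026, so
t_c = ln(4.668 × 0.6026) / 1.383 = 1.034 / 1.383 = 0.7479 d.
L(t_c) = L₀ e^(−k_d t_c) = 28.8 × 0.7543 = 21.72 mg/L, and at the critical point k_2 D_c = k_d L, so D_c = (0.377/1.76) × 21.72 = 4.653 mg/L.
Minimum DO = C_s − D_c = 9.99 − 4.653 = 5.337 mg/L.

t_c ≈ 0.748 d; D_c ≈ 4.65 mg/L; min DO ≈ 5.34 mg/L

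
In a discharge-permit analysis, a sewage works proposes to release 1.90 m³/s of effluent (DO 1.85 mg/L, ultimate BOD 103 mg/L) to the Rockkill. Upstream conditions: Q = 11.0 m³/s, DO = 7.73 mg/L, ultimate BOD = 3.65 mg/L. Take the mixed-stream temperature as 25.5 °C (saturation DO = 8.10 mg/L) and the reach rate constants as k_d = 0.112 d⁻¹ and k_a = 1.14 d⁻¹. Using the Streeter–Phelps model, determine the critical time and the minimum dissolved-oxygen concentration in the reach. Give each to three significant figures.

t_c ≈ 1.31 d; minimum DO ≈ 6.55 mg/L

Mixed DO = (11.0×7.73 + 1.90×1.85)/(11.0+1.90) = 88.55/12.90 = 6.864 mg/L.
Mixed L₀ = (11.0×3.65 + 1.90×103)/(12.90) = 235.8/12.90 = 18.28 mg/L.
Initial deficit D₀ = C_s − DO₀ = 8.10 − 6.864 = 1.236 mg/L.
t_c = (1/1.028) ln[(1.14/0.112)(1 − 1.236×1.028/(0.112×18.28))] = 0.9728 × ln(3.862) = 1.314 d.
D_c = (0.112/1.14) × 18.28 × e^(−0.112×1.314) = 0.09825 × 18.28 × 0.8631 = 1.550 mg/L.
Minimum DO = 8.10 − 1.550 = 6.550 mg/L.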